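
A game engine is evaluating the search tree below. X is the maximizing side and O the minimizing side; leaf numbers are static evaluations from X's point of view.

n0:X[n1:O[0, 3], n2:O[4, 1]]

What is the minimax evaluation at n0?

1

n1 (O): min(0, 3) = 0
n2 (O): min(4, 1) = 1
n0 (X): max(0, 1) = 1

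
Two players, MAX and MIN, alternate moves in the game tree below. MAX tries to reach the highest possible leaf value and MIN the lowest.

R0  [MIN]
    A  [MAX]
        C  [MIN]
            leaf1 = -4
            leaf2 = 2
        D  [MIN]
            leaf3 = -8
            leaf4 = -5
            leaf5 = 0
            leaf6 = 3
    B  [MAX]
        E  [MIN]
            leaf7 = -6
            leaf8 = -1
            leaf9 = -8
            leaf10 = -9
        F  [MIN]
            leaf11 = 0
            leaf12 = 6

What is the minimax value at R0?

C (MIN): min(-4, 2) = -4
D (MIN): min(-8, -5, 0, 3) = -8
A (MAX): max(-4, -8) = -4
E (MIN): min(-6, -1, -8, -9) = -9
F (MIN): min(0, 6) = 0
B (MAX): max(-9, 0) = 0
R0 (MIN): min(-4, 0) = -4

-4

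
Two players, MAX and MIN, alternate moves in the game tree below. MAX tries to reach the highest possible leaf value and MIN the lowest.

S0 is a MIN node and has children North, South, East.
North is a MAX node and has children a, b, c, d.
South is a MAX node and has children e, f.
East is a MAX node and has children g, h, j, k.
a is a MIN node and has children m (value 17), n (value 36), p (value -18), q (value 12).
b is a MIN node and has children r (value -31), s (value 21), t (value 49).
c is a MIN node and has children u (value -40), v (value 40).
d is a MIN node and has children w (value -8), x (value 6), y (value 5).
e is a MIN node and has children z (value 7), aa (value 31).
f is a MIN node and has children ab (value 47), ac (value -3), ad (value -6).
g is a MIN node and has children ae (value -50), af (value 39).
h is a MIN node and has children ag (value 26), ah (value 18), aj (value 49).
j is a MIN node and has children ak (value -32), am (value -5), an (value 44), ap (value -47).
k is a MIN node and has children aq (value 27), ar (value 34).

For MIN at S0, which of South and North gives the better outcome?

North

e (MIN): min(7, 31) = 7
f (MIN): min(47, -3, -6) = -6
South (MAX): max(7, -6) = 7
a (MIN): min(17, 36, -18, 12) = -18
b (MIN): min(-31, 21, 49) = -31
c (MIN): min(-40, 40) = -40
d (MIN): min(-8, 6, 5) = -8
North (MAX): max(-18, -31, -40, -8) = -8
MIN prefers the lower value; South=7, North=-8. North is better since -8 < 7.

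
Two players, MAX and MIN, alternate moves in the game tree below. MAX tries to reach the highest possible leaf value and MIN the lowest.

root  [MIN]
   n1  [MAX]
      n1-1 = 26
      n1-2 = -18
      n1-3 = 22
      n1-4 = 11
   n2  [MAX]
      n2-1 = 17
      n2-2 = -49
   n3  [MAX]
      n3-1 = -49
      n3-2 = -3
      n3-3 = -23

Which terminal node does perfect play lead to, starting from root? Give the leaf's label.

n1 (MAX): max(26, -18, 22, 11) = 26
n2 (MAX): max(17, -49) = 17
n3 (MAX): max(-49, -3, -23) = -3
root (MIN): min(26, 17, -3) = -3
At root, MIN picks n3 (lowest: -3).
At n3, MAX picks n3-2 (highest: -3).
Terminal value -3.

n3-2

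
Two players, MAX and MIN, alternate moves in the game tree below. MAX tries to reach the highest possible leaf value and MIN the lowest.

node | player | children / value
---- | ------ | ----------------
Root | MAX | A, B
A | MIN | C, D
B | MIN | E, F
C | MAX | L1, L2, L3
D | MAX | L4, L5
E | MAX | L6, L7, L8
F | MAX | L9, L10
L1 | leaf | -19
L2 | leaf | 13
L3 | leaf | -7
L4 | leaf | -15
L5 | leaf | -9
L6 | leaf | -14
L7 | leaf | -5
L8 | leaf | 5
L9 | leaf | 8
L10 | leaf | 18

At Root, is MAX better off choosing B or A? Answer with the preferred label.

E (MAX): max(-14, -5, 5) = 5
F (MAX): max(8, 18) = 18
B (MIN): min(5, 18) = 5
C (MAX): max(-19, 13, -7) = 13
D (MAX): max(-15, -9) = -9
A (MIN): min(13, -9) = -9
MAX prefers the higher value; B=5, A=-9. B is better since 5 > -9.

B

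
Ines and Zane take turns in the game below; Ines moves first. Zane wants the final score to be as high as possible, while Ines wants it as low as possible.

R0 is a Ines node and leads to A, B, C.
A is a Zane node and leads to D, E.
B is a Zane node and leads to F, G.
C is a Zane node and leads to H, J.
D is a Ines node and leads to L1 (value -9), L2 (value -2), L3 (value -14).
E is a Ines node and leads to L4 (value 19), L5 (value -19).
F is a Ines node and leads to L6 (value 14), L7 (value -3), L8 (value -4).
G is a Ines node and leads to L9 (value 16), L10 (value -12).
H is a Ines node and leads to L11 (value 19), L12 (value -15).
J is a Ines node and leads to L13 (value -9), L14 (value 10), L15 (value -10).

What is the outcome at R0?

-14

D (Ines): min(-9, -2, -14) = -14
E (Ines): min(19, -19) = -19
A (Zane): max(-14, -19) = -14
F (Ines): min(14, -3, -4) = -4
G (Ines): min(16, -12) = -12
B (Zane): max(-4, -12) = -4
H (Ines): min(19, -15) = -15
J (Ines): min(-9, 10, -10) = -10
C (Zane): max(-15, -10) = -10
R0 (Ines): min(-14, -4, -10) = -14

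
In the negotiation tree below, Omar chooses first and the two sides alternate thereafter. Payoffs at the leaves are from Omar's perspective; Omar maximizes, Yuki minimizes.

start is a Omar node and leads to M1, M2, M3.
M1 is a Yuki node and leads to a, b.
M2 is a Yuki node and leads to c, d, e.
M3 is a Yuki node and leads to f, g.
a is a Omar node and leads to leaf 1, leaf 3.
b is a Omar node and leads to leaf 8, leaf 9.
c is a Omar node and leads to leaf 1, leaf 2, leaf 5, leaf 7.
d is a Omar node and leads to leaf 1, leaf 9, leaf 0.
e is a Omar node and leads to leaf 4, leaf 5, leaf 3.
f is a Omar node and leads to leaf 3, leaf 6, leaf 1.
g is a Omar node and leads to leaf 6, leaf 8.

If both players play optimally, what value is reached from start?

6

a (Omar): max(1, 3) = 3
b (Omar): max(8, 9) = 9
M1 (Yuki): min(3, 9) = 3
c (Omar): max(1, 2, 5, 7) = 7
d (Omar): max(1, 9, 0) = 9
e (Omar): max(4, 5, 3) = 5
M2 (Yuki): min(7, 9, 5) = 5
f (Omar): max(3, 6, 1) = 6
g (Omar): max(6, 8) = 8
M3 (Yuki): min(6, 8) = 6
start (Omar): max(3, 5, 6) = 6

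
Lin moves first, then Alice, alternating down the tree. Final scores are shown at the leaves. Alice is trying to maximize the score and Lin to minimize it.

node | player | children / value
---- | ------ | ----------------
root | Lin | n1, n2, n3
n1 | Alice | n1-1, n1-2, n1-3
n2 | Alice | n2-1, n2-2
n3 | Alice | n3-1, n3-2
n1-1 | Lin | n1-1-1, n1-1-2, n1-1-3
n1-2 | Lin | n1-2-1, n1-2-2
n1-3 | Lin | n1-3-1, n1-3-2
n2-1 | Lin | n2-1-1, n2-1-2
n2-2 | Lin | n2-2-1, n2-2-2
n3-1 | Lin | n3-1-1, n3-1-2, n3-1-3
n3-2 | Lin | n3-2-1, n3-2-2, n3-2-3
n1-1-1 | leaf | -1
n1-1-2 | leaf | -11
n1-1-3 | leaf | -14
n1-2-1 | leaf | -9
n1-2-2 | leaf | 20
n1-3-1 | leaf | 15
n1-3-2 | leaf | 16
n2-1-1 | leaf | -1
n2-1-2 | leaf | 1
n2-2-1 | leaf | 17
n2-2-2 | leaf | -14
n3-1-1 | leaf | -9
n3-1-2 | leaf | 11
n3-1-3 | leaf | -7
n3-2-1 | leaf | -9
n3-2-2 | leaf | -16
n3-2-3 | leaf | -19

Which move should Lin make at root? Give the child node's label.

n3

n1-1 (Lin): min(-1, -11, -14) = -14
n1-2 (Lin): min(-9, 20) = -9
n1-3 (Lin): min(15, 16) = 15
n1 (Alice): max(-14, -9, 15) = 15
n2-1 (Lin): min(-1, 1) = -1
n2-2 (Lin): min(17, -14) = -14
n2 (Alice): max(-1, -14) = -1
n3-1 (Lin): min(-9, 11, -7) = -9
n3-2 (Lin): min(-9, -16, -19) = -19
n3 (Alice): max(-9, -19) = -9
root (Lin): min(15, -1, -9) = -9
Lin at root wants the lowest of {n1=15, n2=-1, n3=-9}, so chooses n3.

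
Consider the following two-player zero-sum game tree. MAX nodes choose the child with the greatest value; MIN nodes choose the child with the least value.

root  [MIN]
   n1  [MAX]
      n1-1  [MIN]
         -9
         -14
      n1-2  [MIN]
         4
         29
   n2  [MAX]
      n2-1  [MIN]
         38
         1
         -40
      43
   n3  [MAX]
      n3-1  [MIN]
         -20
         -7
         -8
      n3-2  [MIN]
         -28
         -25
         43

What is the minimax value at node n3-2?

-28

n3-2 (MIN): min(-28, -25, 43) = -28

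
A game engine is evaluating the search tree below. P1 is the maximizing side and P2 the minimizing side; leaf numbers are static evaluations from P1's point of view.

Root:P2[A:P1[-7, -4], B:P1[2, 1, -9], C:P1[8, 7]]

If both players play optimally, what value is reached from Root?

-4

A (P1): max(-7, -4) = -4
B (P1): max(2, 1, -9) = 2
C (P1): max(8, 7) = 8
Root (P2): min(-4, 2, 8) = -4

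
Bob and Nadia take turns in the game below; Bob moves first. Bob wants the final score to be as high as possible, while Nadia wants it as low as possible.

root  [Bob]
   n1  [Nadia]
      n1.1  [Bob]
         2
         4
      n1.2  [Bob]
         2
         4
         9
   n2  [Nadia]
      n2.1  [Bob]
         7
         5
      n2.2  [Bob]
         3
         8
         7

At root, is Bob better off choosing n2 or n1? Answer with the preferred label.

n2

n2.1 (Bob): max(7, 5) = 7
n2.2 (Bob): max(3, 8, 7) = 8
n2 (Nadia): min(7, 8) = 7
n1.1 (Bob): max(2, 4) = 4
n1.2 (Bob): max(2, 4, 9) = 9
n1 (Nadia): min(4, 9) = 4
Bob prefers the higher value; n2=7, n1=4. n2 is better since 7 > 4.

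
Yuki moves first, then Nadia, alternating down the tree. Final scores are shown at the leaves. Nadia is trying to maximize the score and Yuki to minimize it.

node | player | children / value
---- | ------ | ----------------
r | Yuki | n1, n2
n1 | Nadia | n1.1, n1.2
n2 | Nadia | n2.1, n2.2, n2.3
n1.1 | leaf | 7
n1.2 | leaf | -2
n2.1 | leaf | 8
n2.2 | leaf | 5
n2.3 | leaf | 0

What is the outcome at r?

7

n1 (Nadia): max(7, -2) = 7
n2 (Nadia): max(8, 5, 0) = 8
r (Yuki): min(7, 8) = 7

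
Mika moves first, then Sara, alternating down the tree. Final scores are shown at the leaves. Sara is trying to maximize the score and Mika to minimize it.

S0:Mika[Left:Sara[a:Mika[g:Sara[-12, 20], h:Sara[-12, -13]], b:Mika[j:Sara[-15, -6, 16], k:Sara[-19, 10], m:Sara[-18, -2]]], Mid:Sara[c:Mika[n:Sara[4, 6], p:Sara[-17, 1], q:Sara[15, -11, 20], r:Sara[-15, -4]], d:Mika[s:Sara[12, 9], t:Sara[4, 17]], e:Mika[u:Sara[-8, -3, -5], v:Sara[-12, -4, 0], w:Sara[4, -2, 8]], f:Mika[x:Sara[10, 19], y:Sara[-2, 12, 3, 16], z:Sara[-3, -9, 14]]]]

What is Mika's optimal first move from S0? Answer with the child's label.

g (Sara): max(-12, 20) = 20
h (Sara): max(-12, -13) = -12
a (Mika): min(20, -12) = -12
j (Sara): max(-15, -6, 16) = 16
k (Sara): max(-19, 10) = 10
m (Sara): max(-18, -2) = -2
b (Mika): min(16, 10, -2) = -2
Left (Sara): max(-12, -2) = -2
n (Sara): max(4, 6) = 6
p (Sara): max(-17, 1) = 1
q (Sara): max(15, -11, 20) = 20
r (Sara): max(-15, -4) = -4
c (Mika): min(6, 1, 20, -4) = -4
s (Sara): max(12, 9) = 12
t (Sara): max(4, 17) = 17
d (Mika): min(12, 17) = 12
u (Sara): max(-8, -3, -5) = -3
v (Sara): max(-12, -4, 0) = 0
w (Sara): max(4, -2, 8) = 8
e (Mika): min(-3, 0, 8) = -3
x (Sara): max(10, 19) = 19
y (Sara): max(-2, 12, 3, 16) = 16
z (Sara): max(-3, -9, 14) = 14
f (Mika): min(19, 16, 14) = 14
Mid (Sara): max(-4, 12, -3, 14) = 14
S0 (Mika): min(-2, 14) = -2
Mika at S0 wants the lowest of {Left=-2, Mid=14}, so chooses Left.

Left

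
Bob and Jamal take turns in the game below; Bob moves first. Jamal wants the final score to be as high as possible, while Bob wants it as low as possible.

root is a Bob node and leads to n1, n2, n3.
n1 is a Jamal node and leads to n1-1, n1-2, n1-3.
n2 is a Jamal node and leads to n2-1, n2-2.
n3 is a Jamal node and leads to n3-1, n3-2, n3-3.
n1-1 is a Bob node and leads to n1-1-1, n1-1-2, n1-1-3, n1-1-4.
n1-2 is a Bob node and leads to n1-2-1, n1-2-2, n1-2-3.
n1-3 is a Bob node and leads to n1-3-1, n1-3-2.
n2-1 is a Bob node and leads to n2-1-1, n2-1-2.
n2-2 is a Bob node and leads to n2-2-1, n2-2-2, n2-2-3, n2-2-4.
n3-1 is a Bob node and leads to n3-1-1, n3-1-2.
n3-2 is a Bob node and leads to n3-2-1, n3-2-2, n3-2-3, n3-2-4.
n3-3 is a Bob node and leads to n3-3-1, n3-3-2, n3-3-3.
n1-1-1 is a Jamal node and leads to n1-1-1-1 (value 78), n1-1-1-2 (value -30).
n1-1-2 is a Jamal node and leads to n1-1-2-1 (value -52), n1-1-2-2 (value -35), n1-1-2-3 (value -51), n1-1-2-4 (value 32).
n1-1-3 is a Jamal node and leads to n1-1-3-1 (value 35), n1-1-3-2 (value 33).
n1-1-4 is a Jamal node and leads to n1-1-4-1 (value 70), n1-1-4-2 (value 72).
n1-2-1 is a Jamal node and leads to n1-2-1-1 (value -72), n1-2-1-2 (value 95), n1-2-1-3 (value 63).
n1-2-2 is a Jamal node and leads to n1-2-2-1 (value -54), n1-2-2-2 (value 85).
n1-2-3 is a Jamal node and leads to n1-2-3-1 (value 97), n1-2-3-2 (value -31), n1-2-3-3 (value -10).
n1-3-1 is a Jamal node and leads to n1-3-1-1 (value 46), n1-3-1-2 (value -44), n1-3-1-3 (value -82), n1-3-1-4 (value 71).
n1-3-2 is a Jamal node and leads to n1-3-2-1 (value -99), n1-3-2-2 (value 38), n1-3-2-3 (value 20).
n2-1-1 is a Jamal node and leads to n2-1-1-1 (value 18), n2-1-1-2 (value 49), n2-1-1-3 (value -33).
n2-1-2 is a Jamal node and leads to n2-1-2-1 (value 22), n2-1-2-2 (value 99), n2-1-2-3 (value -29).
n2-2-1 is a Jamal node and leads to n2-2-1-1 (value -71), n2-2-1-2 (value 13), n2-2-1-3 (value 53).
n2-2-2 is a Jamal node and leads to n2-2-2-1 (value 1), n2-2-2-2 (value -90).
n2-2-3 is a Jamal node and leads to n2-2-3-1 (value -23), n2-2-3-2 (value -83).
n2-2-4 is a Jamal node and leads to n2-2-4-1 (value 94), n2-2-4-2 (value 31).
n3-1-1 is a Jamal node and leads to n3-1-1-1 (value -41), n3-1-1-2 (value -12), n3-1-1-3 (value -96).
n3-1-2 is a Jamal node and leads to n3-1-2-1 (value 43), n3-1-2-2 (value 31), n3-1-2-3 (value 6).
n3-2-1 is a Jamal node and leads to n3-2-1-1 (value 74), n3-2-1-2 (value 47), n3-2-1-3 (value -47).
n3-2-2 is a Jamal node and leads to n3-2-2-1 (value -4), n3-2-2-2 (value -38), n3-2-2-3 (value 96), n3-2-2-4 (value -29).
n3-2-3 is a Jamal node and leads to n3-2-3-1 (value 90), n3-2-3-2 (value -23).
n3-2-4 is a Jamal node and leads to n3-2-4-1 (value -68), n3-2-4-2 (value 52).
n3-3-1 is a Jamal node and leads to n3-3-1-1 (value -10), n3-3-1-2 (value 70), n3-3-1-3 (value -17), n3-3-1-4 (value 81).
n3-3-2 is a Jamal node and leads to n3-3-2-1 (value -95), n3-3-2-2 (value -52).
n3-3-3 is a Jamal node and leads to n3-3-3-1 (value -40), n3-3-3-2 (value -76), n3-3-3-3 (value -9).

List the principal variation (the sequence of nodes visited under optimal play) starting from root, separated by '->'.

n1-1-1 (Jamal): max(78, -30) = 78
n1-1-2 (Jamal): max(-52, -35, -51, 32) = 32
n1-1-3 (Jamal): max(35, 33) = 35
n1-1-4 (Jamal): max(70, 72) = 72
n1-1 (Bob): min(78, 32, 35, 72) = 32
n1-2-1 (Jamal): max(-72, 95, 63) = 95
n1-2-2 (Jamal): max(-54, 85) = 85
n1-2-3 (Jamal): max(97, -31, -10) = 97
n1-2 (Bob): min(95, 85, 97) = 85
n1-3-1 (Jamal): max(46, -44, -82, 71) = 71
n1-3-2 (Jamal): max(-99, 38, 20) = 38
n1-3 (Bob): min(71, 38) = 38
n1 (Jamal): max(32, 85, 38) = 85
n2-1-1 (Jamal): max(18, 49, -33) = 49
n2-1-2 (Jamal): max(22, 99, -29) = 99
n2-1 (Bob): min(49, 99) = 49
n2-2-1 (Jamal): max(-71, 13, 53) = 53
n2-2-2 (Jamal): max(1, -90) = 1
n2-2-3 (Jamal): max(-23, -83) = -23
n2-2-4 (Jamal): max(94, 31) = 94
n2-2 (Bob): min(53, 1, -23, 94) = -23
n2 (Jamal): max(49, -23) = 49
n3-1-1 (Jamal): max(-41, -12, -96) = -12
n3-1-2 (Jamal): max(43, 31, 6) = 43
n3-1 (Bob): min(-12, 43) = -12
n3-2-1 (Jamal): max(74, 47, -47) = 74
n3-2-2 (Jamal): max(-4, -38, 96, -29) = 96
n3-2-3 (Jamal): max(90, -23) = 90
n3-2-4 (Jamal): max(-68, 52) = 52
n3-2 (Bob): min(74, 96, 90, 52) = 52
n3-3-1 (Jamal): max(-10, 70, -17, 81) = 81
n3-3-2 (Jamal): max(-95, -52) = -52
n3-3-3 (Jamal): max(-40, -76, -9) = -9
n3-3 (Bob): min(81, -52, -9) = -52
n3 (Jamal): max(-12, 52, -52) = 52
root (Bob): min(85, 49, 52) = 49
At root, Bob picks n2 (lowest: 49).
At n2, Jamal picks n2-1 (highest: 49).
At n2-1, Bob picks n2-1-1 (lowest: 49).
At n2-1-1, Jamal picks n2-1-1-2 (highest: 49).
Terminal value 49.

root -> n2 -> n2-1 -> n2-1-1 -> n2-1-1-2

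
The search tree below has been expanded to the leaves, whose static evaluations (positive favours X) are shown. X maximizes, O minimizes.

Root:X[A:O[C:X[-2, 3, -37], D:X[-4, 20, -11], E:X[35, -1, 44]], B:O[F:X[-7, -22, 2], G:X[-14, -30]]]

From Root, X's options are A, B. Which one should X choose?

A

C (X): max(-2, 3, -37) = 3
D (X): max(-4, 20, -11) = 20
E (X): max(35, -1, 44) = 44
A (O): min(3, 20, 44) = 3
F (X): max(-7, -22, 2) = 2
G (X): max(-14, -30) = -14
B (O): min(2, -14) = -14
Root (X): max(3, -14) = 3
X at Root wants the highest of {A=3, B=-14}, so chooses A.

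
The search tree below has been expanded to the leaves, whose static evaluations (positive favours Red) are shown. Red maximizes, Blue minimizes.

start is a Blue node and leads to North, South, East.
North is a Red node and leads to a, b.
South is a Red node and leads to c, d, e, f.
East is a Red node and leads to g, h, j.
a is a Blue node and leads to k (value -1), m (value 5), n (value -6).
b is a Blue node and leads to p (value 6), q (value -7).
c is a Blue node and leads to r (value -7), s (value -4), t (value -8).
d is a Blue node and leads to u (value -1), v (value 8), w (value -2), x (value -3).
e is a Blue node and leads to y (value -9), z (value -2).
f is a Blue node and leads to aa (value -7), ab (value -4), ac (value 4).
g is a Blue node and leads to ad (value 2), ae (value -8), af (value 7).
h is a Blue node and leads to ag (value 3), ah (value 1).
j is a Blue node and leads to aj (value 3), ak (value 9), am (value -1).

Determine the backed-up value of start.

a (Blue): min(-1, 5, -6) = -6
b (Blue): min(6, -7) = -7
North (Red): max(-6, -7) = -6
c (Blue): min(-7, -4, -8) = -8
d (Blue): min(-1, 8, -2, -3) = -3
e (Blue): min(-9, -2) = -9
f (Blue): min(-7, -4, 4) = -7
South (Red): max(-8, -3, -9, -7) = -3
g (Blue): min(2, -8, 7) = -8
h (Blue): min(3, 1) = 1
j (Blue): min(3, 9, -1) = -1
East (Red): max(-8, 1, -1) = 1
start (Blue): min(-6, -3, 1) = -6

-6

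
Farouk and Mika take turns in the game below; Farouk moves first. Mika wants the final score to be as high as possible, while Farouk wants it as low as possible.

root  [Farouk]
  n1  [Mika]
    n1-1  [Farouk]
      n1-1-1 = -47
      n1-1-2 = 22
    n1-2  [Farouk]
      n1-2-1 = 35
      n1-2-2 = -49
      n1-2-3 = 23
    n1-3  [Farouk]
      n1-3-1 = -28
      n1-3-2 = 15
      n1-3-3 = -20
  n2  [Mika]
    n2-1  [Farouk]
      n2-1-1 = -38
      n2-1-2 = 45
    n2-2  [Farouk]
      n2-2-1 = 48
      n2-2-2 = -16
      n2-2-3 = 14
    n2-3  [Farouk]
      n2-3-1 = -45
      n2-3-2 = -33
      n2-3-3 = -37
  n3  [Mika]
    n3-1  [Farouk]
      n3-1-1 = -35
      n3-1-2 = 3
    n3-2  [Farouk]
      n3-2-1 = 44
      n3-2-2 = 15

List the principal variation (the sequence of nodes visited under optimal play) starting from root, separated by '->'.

root -> n1 -> n1-3 -> n1-3-1

n1-1 (Farouk): min(-47, 22) = -47
n1-2 (Farouk): min(35, -49, 23) = -49
n1-3 (Farouk): min(-28, 15, -20) = -28
n1 (Mika): max(-47, -49, -28) = -28
n2-1 (Farouk): min(-38, 45) = -38
n2-2 (Farouk): min(48, -16, 14) = -16
n2-3 (Farouk): min(-45, -33, -37) = -45
n2 (Mika): max(-38, -16, -45) = -16
n3-1 (Farouk): min(-35, 3) = -35
n3-2 (Farouk): min(44, 15) = 15
n3 (Mika): max(-35, 15) = 15
root (Farouk): min(-28, -16, 15) = -28
At root, Farouk picks n1 (lowest: -28).
At n1, Mika picks n1-3 (highest: -28).
At n1-3, Farouk picks n1-3-1 (lowest: -28).
Terminal value -28.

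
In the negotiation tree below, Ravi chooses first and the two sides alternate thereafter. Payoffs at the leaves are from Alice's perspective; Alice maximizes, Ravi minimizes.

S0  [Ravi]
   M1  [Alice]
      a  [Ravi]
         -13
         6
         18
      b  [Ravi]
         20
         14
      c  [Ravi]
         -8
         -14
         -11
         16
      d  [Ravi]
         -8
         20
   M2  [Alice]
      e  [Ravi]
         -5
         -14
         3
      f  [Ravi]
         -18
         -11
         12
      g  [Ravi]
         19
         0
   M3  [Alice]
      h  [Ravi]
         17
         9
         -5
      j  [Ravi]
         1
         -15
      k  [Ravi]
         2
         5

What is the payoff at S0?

0

a (Ravi): min(-13, 6, 18) = -13
b (Ravi): min(20, 14) = 14
c (Ravi): min(-8, -14, -11, 16) = -14
d (Ravi): min(-8, 20) = -8
M1 (Alice): max(-13, 14, -14, -8) = 14
e (Ravi): min(-5, -14, 3) = -14
f (Ravi): min(-18, -11, 12) = -18
g (Ravi): min(19, 0) = 0
M2 (Alice): max(-14, -18, 0) = 0
h (Ravi): min(17, 9, -5) = -5
j (Ravi): min(1, -15) = -15
k (Ravi): min(2, 5) = 2
M3 (Alice): max(-5, -15, 2) = 2
S0 (Ravi): min(14, 0, 2) = 0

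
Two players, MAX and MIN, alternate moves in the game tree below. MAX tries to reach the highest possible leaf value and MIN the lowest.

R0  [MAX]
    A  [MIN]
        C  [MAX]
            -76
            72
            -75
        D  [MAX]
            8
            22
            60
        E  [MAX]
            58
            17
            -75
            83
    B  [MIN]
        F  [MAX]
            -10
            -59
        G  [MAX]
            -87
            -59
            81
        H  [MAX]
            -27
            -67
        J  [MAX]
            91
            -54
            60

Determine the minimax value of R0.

60

C (MAX): max(-76, 72, -75) = 72
D (MAX): max(8, 22, 60) = 60
E (MAX): max(58, 17, -75, 83) = 83
A (MIN): min(72, 60, 83) = 60
F (MAX): max(-10, -59) = -10
G (MAX): max(-87, -59, 81) = 81
H (MAX): max(-27, -67) = -27
J (MAX): max(91, -54, 60) = 91
B (MIN): min(-10, 81, -27, 91) = -27
R0 (MAX): max(60, -27) = 60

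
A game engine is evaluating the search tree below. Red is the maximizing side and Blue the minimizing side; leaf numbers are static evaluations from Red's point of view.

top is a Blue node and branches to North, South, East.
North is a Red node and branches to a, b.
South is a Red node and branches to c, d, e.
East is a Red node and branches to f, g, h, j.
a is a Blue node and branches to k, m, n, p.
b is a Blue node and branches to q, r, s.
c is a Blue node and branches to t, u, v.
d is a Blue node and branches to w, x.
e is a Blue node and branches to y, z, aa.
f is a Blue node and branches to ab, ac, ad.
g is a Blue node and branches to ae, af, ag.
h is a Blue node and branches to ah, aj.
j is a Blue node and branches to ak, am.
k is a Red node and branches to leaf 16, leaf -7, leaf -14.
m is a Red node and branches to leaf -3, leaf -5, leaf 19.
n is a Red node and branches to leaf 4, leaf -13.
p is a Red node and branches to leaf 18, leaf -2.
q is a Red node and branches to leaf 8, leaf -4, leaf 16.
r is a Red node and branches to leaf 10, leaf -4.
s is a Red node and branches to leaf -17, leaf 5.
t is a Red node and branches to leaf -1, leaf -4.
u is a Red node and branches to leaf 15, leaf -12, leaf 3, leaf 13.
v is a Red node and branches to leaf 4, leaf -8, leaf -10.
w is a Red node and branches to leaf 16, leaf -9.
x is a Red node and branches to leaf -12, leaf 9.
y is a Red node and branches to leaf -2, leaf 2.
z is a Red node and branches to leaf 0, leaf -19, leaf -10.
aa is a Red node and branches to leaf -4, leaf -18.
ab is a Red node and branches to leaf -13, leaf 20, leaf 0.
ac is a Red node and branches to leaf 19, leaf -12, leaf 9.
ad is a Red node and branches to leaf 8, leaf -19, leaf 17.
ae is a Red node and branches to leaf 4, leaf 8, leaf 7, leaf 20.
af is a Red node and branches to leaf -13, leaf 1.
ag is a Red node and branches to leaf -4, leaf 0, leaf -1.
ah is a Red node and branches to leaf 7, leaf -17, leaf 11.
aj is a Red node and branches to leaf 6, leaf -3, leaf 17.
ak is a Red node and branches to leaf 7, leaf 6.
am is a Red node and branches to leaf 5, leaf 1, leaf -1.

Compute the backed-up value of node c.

-1

t (Red): max(-1, -4) = -1
u (Red): max(15, -12, 3, 13) = 15
v (Red): max(4, -8, -10) = 4
c (Blue): min(-1, 15, 4) = -1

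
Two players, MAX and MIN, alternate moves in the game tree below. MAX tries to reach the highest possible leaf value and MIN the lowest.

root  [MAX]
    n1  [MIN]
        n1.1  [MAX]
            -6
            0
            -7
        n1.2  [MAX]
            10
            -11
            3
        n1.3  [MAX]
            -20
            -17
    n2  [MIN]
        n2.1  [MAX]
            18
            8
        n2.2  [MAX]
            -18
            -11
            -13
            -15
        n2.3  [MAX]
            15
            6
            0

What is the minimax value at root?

n1.1 (MAX): max(-6, 0, -7) = 0
n1.2 (MAX): max(10, -11, 3) = 10
n1.3 (MAX): max(-20, -17) = -17
n1 (MIN): min(0, 10, -17) = -17
n2.1 (MAX): max(18, 8) = 18
n2.2 (MAX): max(-18, -11, -13, -15) = -11
n2.3 (MAX): max(15, 6, 0) = 15
n2 (MIN): min(18, -11, 15) = -11
root (MAX): max(-17, -11) = -11

-11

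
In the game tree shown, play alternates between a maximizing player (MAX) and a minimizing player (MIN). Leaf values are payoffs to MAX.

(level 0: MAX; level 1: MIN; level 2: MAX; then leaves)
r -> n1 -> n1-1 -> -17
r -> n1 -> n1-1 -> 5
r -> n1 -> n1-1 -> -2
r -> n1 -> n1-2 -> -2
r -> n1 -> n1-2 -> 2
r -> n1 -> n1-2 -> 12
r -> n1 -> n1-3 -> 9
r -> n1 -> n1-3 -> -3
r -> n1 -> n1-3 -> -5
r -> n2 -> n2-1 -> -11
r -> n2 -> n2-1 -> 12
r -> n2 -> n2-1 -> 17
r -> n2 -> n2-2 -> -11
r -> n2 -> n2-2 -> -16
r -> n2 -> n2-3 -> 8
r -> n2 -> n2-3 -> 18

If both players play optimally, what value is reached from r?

n1-1 (MAX): max(-17, 5, -2) = 5
n1-2 (MAX): max(-2, 2, 12) = 12
n1-3 (MAX): max(9, -3, -5) = 9
n1 (MIN): min(5, 12, 9) = 5
n2-1 (MAX): max(-11, 12, 17) = 17
n2-2 (MAX): max(-11, -16) = -11
n2-3 (MAX): max(8, 18) = 18
n2 (MIN): min(17, -11, 18) = -11
r (MAX): max(5, -11) = 5

5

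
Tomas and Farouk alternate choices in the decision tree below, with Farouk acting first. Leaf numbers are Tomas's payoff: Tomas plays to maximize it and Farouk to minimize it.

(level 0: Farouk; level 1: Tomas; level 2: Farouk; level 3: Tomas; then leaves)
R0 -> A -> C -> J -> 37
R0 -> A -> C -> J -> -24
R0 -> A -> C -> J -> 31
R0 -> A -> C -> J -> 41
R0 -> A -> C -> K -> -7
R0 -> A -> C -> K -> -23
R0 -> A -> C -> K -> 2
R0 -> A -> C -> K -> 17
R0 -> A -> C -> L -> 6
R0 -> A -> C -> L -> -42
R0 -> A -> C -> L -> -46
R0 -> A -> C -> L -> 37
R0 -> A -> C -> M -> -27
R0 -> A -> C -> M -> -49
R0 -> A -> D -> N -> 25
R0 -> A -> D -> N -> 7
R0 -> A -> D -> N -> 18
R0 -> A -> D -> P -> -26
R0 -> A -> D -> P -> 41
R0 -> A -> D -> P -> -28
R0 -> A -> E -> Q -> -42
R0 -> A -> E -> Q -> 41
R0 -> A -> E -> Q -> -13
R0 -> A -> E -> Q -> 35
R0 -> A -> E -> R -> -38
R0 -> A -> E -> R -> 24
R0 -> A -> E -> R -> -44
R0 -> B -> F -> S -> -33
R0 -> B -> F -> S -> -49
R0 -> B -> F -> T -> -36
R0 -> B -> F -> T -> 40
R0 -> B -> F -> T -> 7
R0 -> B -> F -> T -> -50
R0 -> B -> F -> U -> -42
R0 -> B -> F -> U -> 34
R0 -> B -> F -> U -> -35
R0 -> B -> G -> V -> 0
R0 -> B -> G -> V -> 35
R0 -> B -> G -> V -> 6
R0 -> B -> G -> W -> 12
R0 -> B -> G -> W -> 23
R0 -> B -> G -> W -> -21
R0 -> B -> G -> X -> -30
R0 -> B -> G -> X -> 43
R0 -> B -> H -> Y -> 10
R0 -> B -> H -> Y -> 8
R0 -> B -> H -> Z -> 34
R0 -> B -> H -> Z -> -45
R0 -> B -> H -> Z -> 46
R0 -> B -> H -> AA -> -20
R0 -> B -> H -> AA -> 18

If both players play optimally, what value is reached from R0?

J (Tomas): max(37, -24, 31, 41) = 41
K (Tomas): max(-7, -23, 2, 17) = 17
L (Tomas): max(6, -42, -46, 37) = 37
M (Tomas): max(-27, -49) = -27
C (Farouk): min(41, 17, 37, -27) = -27
N (Tomas): max(25, 7, 18) = 25
P (Tomas): max(-26, 41, -28) = 41
D (Farouk): min(25, 41) = 25
Q (Tomas): max(-42, 41, -13, 35) = 41
R (Tomas): max(-38, 24, -44) = 24
E (Farouk): min(41, 24) = 24
A (Tomas): max(-27, 25, 24) = 25
S (Tomas): max(-33, -49) = -33
T (Tomas): max(-36, 40, 7, -50) = 40
U (Tomas): max(-42, 34, -35) = 34
F (Farouk): min(-33, 40, 34) = -33
V (Tomas): max(0, 35, 6) = 35
W (Tomas): max(12, 23, -21) = 23
X (Tomas): max(-30, 43) = 43
G (Farouk): min(35, 23, 43) = 23
Y (Tomas): max(10, 8) = 10
Z (Tomas): max(34, -45, 46) = 46
AA (Tomas): max(-20, 18) = 18
H (Farouk): min(10, 46, 18) = 10
B (Tomas): max(-33, 23, 10) = 23
R0 (Farouk): min(25, 23) = 23

23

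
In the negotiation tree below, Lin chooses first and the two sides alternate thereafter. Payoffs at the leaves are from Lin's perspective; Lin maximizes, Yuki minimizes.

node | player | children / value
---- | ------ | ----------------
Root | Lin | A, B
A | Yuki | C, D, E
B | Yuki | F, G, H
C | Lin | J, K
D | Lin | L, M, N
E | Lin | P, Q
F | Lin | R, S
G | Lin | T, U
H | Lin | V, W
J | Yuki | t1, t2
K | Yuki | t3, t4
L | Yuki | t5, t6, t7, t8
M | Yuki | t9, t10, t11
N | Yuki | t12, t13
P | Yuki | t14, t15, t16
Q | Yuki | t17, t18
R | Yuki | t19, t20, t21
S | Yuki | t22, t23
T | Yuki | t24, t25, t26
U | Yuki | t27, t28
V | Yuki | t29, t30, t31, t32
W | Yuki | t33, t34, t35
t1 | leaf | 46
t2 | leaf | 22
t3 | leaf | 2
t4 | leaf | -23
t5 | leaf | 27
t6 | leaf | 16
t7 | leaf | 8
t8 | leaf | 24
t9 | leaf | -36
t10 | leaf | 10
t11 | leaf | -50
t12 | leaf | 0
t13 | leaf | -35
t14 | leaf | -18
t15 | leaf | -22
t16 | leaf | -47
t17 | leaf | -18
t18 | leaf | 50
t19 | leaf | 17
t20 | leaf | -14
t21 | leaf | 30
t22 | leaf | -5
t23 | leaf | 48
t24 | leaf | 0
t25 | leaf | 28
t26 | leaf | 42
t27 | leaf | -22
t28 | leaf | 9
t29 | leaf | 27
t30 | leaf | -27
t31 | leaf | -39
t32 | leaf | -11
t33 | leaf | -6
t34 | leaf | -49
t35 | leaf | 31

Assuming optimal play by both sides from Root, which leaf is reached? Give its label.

t17

J (Yuki): min(46, 22) = 22
K (Yuki): min(2, -23) = -23
C (Lin): max(22, -23) = 22
L (Yuki): min(27, 16, 8, 24) = 8
M (Yuki): min(-36, 10, -50) = -50
N (Yuki): min(0, -35) = -35
D (Lin): max(8, -50, -35) = 8
P (Yuki): min(-18, -22, -47) = -47
Q (Yuki): min(-18, 50) = -18
E (Lin): max(-47, -18) = -18
A (Yuki): min(22, 8, -18) = -18
R (Yuki): min(17, -14, 30) = -14
S (Yuki): min(-5, 48) = -5
F (Lin): max(-14, -5) = -5
T (Yuki): min(0, 28, 42) = 0
U (Yuki): min(-22, 9) = -22
G (Lin): max(0, -22) = 0
V (Yuki): min(27, -27, -39, -11) = -39
W (Yuki): min(-6, -49, 31) = -49
H (Lin): max(-39, -49) = -39
B (Yuki): min(-5, 0, -39) = -39
Root (Lin): max(-18, -39) = -18
At Root, Lin picks A (highest: -18).
At A, Yuki picks E (lowest: -18).
At E, Lin picks Q (highest: -18).
At Q, Yuki picks t17 (lowest: -18).
Terminal value -18.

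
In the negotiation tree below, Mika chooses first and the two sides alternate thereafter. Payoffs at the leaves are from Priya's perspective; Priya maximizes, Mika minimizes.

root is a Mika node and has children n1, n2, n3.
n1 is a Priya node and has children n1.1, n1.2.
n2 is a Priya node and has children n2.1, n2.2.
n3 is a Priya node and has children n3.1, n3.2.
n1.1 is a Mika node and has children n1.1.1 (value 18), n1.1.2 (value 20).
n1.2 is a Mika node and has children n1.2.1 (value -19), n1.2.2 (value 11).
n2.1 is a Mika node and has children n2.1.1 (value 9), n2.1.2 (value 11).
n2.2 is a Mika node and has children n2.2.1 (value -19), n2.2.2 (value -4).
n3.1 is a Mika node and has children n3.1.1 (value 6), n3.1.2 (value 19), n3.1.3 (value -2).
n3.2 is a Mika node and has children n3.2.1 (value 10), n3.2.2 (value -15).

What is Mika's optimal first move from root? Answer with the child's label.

n3

n1.1 (Mika): min(18, 20) = 18
n1.2 (Mika): min(-19, 11) = -19
n1 (Priya): max(18, -19) = 18
n2.1 (Mika): min(9, 11) = 9
n2.2 (Mika): min(-19, -4) = -19
n2 (Priya): max(9, -19) = 9
n3.1 (Mika): min(6, 19, -2) = -2
n3.2 (Mika): min(10, -15) = -15
n3 (Priya): max(-2, -15) = -2
root (Mika): min(18, 9, -2) = -2
Mika at root wants the lowest of {n1=18, n2=9, n3=-2}, so chooses n3.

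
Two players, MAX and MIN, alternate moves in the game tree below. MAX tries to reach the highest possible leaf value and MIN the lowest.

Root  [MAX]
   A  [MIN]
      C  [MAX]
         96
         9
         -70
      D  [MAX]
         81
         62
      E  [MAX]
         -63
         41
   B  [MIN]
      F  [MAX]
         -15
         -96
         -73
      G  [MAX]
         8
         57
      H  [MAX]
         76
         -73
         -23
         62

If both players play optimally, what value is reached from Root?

41

C (MAX): max(96, 9, -70) = 96
D (MAX): max(81, 62) = 81
E (MAX): max(-63, 41) = 41
A (MIN): min(96, 81, 41) = 41
F (MAX): max(-15, -96, -73) = -15
G (MAX): max(8, 57) = 57
H (MAX): max(76, -73, -23, 62) = 76
B (MIN): min(-15, 57, 76) = -15
Root (MAX): max(41, -15) = 41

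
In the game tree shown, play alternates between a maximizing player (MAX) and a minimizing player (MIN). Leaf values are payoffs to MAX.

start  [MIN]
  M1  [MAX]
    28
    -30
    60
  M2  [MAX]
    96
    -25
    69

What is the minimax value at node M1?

60

M1 (MAX): max(28, -30, 60) = 60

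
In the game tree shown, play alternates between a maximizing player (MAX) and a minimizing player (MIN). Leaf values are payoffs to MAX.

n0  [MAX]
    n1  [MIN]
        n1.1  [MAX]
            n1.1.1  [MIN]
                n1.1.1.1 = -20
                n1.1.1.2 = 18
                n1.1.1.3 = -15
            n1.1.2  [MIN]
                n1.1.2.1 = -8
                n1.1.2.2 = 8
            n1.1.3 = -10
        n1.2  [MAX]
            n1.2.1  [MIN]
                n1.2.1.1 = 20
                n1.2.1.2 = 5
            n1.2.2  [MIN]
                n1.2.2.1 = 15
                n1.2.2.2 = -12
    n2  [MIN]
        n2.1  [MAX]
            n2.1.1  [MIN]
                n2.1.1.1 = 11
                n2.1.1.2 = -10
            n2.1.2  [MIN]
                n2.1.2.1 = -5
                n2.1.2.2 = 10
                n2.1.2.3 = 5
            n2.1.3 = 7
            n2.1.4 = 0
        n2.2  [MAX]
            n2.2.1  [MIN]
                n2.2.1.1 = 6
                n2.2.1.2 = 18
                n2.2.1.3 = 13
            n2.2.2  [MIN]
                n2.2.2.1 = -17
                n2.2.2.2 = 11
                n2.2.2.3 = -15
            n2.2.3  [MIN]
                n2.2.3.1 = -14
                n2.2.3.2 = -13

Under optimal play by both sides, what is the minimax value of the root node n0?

6

n1.1.1 (MIN): min(-20, 18, -15) = -20
n1.1.2 (MIN): min(-8, 8) = -8
n1.1 (MAX): max(-20, -8, -10) = -8
n1.2.1 (MIN): min(20, 5) = 5
n1.2.2 (MIN): min(15, -12) = -12
n1.2 (MAX): max(5, -12) = 5
n1 (MIN): min(-8, 5) = -8
n2.1.1 (MIN): min(11, -10) = -10
n2.1.2 (MIN): min(-5, 10, 5) = -5
n2.1 (MAX): max(-10, -5, 7, 0) = 7
n2.2.1 (MIN): min(6, 18, 13) = 6
n2.2.2 (MIN): min(-17, 11, -15) = -17
n2.2.3 (MIN): min(-14, -13) = -14
n2.2 (MAX): max(6, -17, -14) = 6
n2 (MIN): min(7, 6) = 6
n0 (MAX): max(-8, 6) = 6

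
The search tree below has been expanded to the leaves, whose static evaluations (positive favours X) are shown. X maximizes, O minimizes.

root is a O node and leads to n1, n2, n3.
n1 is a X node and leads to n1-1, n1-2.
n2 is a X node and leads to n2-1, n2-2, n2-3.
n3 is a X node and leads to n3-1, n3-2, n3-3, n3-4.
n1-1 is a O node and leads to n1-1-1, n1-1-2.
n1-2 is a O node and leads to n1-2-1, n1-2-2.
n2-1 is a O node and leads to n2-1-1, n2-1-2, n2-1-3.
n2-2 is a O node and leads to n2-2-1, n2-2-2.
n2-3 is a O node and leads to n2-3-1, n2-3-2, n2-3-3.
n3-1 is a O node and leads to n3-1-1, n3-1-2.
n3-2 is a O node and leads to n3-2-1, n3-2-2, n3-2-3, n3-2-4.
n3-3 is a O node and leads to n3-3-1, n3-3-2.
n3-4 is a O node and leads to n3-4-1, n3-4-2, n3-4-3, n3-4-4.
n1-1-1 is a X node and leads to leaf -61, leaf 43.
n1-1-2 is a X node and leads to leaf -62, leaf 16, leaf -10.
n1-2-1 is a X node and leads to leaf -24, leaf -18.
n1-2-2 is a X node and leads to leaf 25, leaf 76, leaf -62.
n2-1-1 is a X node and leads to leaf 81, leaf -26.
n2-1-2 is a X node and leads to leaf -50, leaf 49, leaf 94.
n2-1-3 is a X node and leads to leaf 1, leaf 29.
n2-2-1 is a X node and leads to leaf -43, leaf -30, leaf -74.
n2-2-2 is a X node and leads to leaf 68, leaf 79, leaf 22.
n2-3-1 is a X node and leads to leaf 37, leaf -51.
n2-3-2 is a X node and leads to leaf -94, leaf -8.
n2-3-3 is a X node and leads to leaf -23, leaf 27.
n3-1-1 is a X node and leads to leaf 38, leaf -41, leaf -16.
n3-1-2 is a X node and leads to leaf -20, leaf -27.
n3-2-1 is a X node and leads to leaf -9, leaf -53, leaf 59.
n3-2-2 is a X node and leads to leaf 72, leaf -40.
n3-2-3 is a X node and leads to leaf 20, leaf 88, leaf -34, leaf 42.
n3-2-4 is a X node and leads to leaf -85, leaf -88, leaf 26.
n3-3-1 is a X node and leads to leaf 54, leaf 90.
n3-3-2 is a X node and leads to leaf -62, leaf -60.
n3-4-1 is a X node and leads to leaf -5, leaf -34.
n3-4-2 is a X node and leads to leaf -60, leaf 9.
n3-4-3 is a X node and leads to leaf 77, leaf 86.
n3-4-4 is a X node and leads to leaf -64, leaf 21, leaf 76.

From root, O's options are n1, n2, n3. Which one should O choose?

n1-1-1 (X): max(-61, 43) = 43
n1-1-2 (X): max(-62, 16, -10) = 16
n1-1 (O): min(43, 16) = 16
n1-2-1 (X): max(-24, -18) = -18
n1-2-2 (X): max(25, 76, -62) = 76
n1-2 (O): min(-18, 76) = -18
n1 (X): max(16, -18) = 16
n2-1-1 (X): max(81, -26) = 81
n2-1-2 (X): max(-50, 49, 94) = 94
n2-1-3 (X): max(1, 29) = 29
n2-1 (O): min(81, 94, 29) = 29
n2-2-1 (X): max(-43, -30, -74) = -30
n2-2-2 (X): max(68, 79, 22) = 79
n2-2 (O): min(-30, 79) = -30
n2-3-1 (X): max(37, -51) = 37
n2-3-2 (X): max(-94, -8) = -8
n2-3-3 (X): max(-23, 27) = 27
n2-3 (O): min(37, -8, 27) = -8
n2 (X): max(29, -30, -8) = 29
n3-1-1 (X): max(38, -41, -16) = 38
n3-1-2 (X): max(-20, -27) = -20
n3-1 (O): min(38, -20) = -20
n3-2-1 (X): max(-9, -53, 59) = 59
n3-2-2 (X): max(72, -40) = 72
n3-2-3 (X): max(20, 88, -34, 42) = 88
n3-2-4 (X): max(-85, -88, 26) = 26
n3-2 (O): min(59, 72, 88, 26) = 26
n3-3-1 (X): max(54, 90) = 90
n3-3-2 (X): max(-62, -60) = -60
n3-3 (O): min(90, -60) = -60
n3-4-1 (X): max(-5, -34) = -5
n3-4-2 (X): max(-60, 9) = 9
n3-4-3 (X): max(77, 86) = 86
n3-4-4 (X): max(-64, 21, 76) = 76
n3-4 (O): min(-5, 9, 86, 76) = -5
n3 (X): max(-20, 26, -60, -5) = 26
root (O): min(16, 29, 26) = 16
O at root wants the lowest of {n1=16, n2=29, n3=26}, so chooses n1.

n1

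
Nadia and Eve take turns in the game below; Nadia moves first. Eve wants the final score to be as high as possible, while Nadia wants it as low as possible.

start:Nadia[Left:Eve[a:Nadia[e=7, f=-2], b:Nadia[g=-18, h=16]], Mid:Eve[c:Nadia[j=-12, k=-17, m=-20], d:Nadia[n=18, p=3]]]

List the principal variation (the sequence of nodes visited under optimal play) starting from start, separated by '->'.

a (Nadia): min(7, -2) = -2
b (Nadia): min(-18, 16) = -18
Left (Eve): max(-2, -18) = -2
c (Nadia): min(-12, -17, -20) = -20
d (Nadia): min(18, 3) = 3
Mid (Eve): max(-20, 3) = 3
start (Nadia): min(-2, 3) = -2
At start, Nadia picks Left (lowest: -2).
At Left, Eve picks a (highest: -2).
At a, Nadia picks f (lowest: -2).
Terminal value -2.

start -> Left -> a -> f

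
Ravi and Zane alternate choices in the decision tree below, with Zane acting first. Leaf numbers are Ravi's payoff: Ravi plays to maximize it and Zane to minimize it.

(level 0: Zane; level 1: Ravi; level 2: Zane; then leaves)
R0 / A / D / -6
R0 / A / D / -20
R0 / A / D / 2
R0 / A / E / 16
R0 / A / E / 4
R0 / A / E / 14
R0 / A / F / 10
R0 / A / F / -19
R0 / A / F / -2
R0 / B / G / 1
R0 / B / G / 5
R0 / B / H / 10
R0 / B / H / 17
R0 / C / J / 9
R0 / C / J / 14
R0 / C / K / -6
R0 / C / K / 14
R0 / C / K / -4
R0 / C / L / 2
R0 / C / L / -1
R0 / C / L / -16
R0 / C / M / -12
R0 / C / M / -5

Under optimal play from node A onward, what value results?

D (Zane): min(-6, -20, 2) = -20
E (Zane): min(16, 4, 14) = 4
F (Zane): min(10, -19, -2) = -19
A (Ravi): max(-20, 4, -19) = 4

4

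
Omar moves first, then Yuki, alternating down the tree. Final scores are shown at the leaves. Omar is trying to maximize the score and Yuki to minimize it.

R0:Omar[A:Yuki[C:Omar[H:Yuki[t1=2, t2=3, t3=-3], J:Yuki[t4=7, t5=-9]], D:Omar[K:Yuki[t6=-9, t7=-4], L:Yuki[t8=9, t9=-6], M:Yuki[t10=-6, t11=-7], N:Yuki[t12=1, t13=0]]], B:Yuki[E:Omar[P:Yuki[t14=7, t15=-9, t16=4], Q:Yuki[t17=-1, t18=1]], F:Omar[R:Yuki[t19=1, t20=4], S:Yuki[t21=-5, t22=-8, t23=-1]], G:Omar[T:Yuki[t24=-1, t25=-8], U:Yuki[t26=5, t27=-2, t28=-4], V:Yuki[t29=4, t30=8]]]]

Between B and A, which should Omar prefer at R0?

B

P (Yuki): min(7, -9, 4) = -9
Q (Yuki): min(-1, 1) = -1
E (Omar): max(-9, -1) = -1
R (Yuki): min(1, 4) = 1
S (Yuki): min(-5, -8, -1) = -8
F (Omar): max(1, -8) = 1
T (Yuki): min(-1, -8) = -8
U (Yuki): min(5, -2, -4) = -4
V (Yuki): min(4, 8) = 4
G (Omar): max(-8, -4, 4) = 4
B (Yuki): min(-1, 1, 4) = -1
H (Yuki): min(2, 3, -3) = -3
J (Yuki): min(7, -9) = -9
C (Omar): max(-3, -9) = -3
K (Yuki): min(-9, -4) = -9
L (Yuki): min(9, -6) = -6
M (Yuki): min(-6, -7) = -7
N (Yuki): min(1, 0) = 0
D (Omar): max(-9, -6, -7, 0) = 0
A (Yuki): min(-3, 0) = -3
Omar prefers the higher value; B=-1, A=-3. B is better since -1 > -3.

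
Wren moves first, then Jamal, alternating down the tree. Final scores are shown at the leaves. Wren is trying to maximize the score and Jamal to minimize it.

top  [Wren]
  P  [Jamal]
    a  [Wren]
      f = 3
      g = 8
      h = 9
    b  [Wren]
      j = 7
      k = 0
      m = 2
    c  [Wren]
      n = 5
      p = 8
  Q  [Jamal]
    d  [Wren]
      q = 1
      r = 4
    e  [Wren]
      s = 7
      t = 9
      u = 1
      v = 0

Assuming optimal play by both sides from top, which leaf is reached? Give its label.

a (Wren): max(3, 8, 9) = 9
b (Wren): max(7, 0, 2) = 7
c (Wren): max(5, 8) = 8
P (Jamal): min(9, 7, 8) = 7
d (Wren): max(1, 4) = 4
e (Wren): max(7, 9, 1, 0) = 9
Q (Jamal): min(4, 9) = 4
top (Wren): max(7, 4) = 7
At top, Wren picks P (highest: 7).
At P, Jamal picks b (lowest: 7).
At b, Wren picks j (highest: 7).
Terminal value 7.

j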